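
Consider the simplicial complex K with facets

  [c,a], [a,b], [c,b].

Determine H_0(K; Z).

We work with the vertex ordering a < b < c. The simplices of K, each written with vertices in increasing order, are:

  0-simplices (3): a, b, c
  1-simplices (3): ab, ac, bc

Hence C_0 ≅ Z^3, C_1 ≅ Z^3.

Boundary ∂_1: C_1 → C_0 is given by ∂[p,q] = [q] − [p]. For instance
  ∂ac = c − a.
The 3×3 boundary matrix has rank 2 and Smith normal form diag(1,1).

From H_k ≅ ker(∂_k) / im(∂_{k+1}) we obtain:

  H_0: rank C_0 − rank ∂_1 = 3 − 2 = 1, and the invariant factors of ∂_1 are all 1, so H_0 ≅ Z.

H_0 ≅ Z.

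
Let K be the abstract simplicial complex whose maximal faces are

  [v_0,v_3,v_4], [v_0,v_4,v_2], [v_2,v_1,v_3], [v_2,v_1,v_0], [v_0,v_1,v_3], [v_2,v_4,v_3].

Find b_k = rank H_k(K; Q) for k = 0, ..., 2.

K has 5 vertices, 9 edges, 6 triangles.
rank ∂_0 = 0, rank ∂_1 = 4 ⇒ b_0 = 5 − 0 − 4 = 1; all invariant factors of ∂_1 are 1 so no torsion. So H_0 = Z.
rank ∂_1 = 4, rank ∂_2 = 5 ⇒ b_1 = 9 − 4 − 5 = 0; all invariant factors of ∂_2 are 1 so no torsion. So H_1 = 0.
rank ∂_2 = 5, rank ∂_3 = 0 ⇒ b_2 = 6 − 5 − 0 = 1. So H_2 = Z.

b_0 = 1, b_1 = 0, b_2 = 1.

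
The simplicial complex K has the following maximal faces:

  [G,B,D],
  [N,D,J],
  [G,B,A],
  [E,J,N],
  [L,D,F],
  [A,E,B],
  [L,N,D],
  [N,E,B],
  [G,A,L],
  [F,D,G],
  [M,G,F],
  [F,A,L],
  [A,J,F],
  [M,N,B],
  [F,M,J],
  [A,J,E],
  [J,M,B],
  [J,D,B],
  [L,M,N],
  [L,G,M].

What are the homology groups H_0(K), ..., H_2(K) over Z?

H_0 ≅ Z,  H_1 ≅ Z ⊕ Z/2Z,  H_2 = 0.

Order the vertices as A < B < D < E < F < G < J < L < M < N. Listing each simplex with vertices in this order, K has dimension 2 with simplices:

  0-simplices (10): A, B, D, E, F, G, J, L, M, N
  1-simplices (30): AB, AE, AF, AG, AJ, AL, BD, BE, BG, BJ, BM, BN, DF, DG, DJ, DL, DN, EJ, EN, FG, FJ, FL, FM, GL, GM, JM, JN, LM, LN, MN
  2-simplices (20): ABE, ABG, AEJ, AFJ, AFL, AGL, BDG, BDJ, BEN, BJM, BMN, DFG, DFL, DJN, DLN, EJN, FGM, FJM, GLM, LMN

Hence C_0 ≅ Z^10, C_1 ≅ Z^30, C_2 ≅ Z^20.

Boundary ∂_1: C_1 → C_0 is given by ∂[p,q] = [q] − [p]. For instance
  ∂DG = G − D.
This gives a 10×30 integer matrix of rank 9; reducing to Smith normal form yields diagonal entries (1,1,1,1,1,1,1,1,1).

∂_2: C_2 → C_1 acts by ∂[p,q,r] = [q,r] − [p,r] + [p,q]. For instance
  ∂DJN = JN − DN + DJ,
  ∂LMN = MN − LN + LM.
As a 30×20 matrix over Z this has rank 20, with invariant factors (1,1,1,1,1,1,1,1,1,1,1,1,1,1,1,1,1,1,1,2).

Computing H_k = (kernel of ∂_k) / (image of ∂_{k+1}):

  H_0: rank C_0 − rank ∂_1 = 10 − 9 = 1, and the invariant factors of ∂_1 are all 1, so H_0 = Z.
  H_1: rank ker ∂_1 − rank ∂_2 = (30 − 9) − 20 = 1, and ∂_2 has invariant factor 2 > 1, so H_1 = Z ⊕ Z/2Z.
  H_2: rank ker ∂_2 − rank ∂_3 = (20 − 20) − 0 = 0, and there is no ∂_3, so H_2 = 0.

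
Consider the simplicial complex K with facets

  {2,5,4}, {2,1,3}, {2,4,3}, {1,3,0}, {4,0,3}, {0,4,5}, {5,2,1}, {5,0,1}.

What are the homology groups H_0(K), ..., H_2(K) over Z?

We work with the vertex ordering 0 < 1 < 2 < 3 < 4 < 5. The simplices of K, each written with vertices in increasing order, are:

  0-simplices (6): [0], [1], [2], [3], [4], [5]
  1-simplices (12): [0,1], [0,3], [0,4], [0,5], [1,2], [1,3], [1,5], [2,3], [2,4], [2,5], [3,4], [4,5]
  2-simplices (8): [0,1,3], [0,1,5], [0,3,4], [0,4,5], [1,2,3], [1,2,5], [2,3,4], [2,4,5]

so the chain groups are C_0 ≅ Z^6, C_1 ≅ Z^12, C_2 ≅ Z^8.

The boundary map ∂_1: C_1 → C_0 sends each edge [p,q] (with p < q) to q − p. For instance
  ∂[1,3] = [3] − [1].
As a 6×12 matrix over Z this has rank 5, with invariant factors (1,1,1,1,1).

Boundary ∂_2: C_2 → C_1 maps a triangle to the signed sum of its edges. For instance
  ∂[2,4,5] = [4,5] − [2,5] + [2,4],
  ∂[2,3,4] = [3,4] − [2,4] + [2,3].
The 12×8 boundary matrix has rank 7 and Smith normal form diag(1,1,1,1,1,1,1).

Now H_k = ker ∂_k / im ∂_{k+1}, so:

  H_0: rank C_0 − rank ∂_1 = 6 − 5 = 1, and the invariant factors of ∂_1 are all 1, so H_0 ≅ Z.
  H_1: rank ker ∂_1 − rank ∂_2 = (12 − 5) − 7 = 0, and the invariant factors of ∂_2 are all 1, so H_1 ≅ 0.
  H_2: rank ker ∂_2 − rank ∂_3 = (8 − 7) − 0 = 1, and there is no ∂_3, so H_2 ≅ Z.

As a check, the Euler characteristic is 6 − 12 + 8 = 2, which agrees with 1 − 0 + 1 = 2.

H_0 = Z,  H_1 = 0,  H_2 = Z.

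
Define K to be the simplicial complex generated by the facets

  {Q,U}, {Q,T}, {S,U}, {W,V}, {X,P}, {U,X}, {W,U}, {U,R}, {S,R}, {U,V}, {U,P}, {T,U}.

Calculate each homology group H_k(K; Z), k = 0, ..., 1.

H_0 = Z,  H_1 = Z^4.

Fix the vertex order P < Q < R < S < T < U < V < W < X and write every simplex with vertices in increasing order. Then dim K = 1 and the simplices of K are:

  0-simplices (9): P, Q, R, S, T, U, V, W, X
  1-simplices (12): PU, PX, QT, QU, RS, RU, SU, TU, UV, UW, UX, VW

giving chain groups C_0 ≅ Z^9, C_1 ≅ Z^12.

The boundary map ∂_1: C_1 → C_0 maps an edge to its endpoints' difference, ∂[p,q] = q − p. For instance
  ∂TU = U − T.
This gives a 9×12 integer matrix of rank 8; reducing to Smith normal form yields diagonal entries (1,1,1,1,1,1,1,1).

Computing H_k = (kernel of ∂_k) / (image of ∂_{k+1}):

  H_0: rank C_0 − rank ∂_1 = 9 − 8 = 1, and the invariant factors of ∂_1 are all 1, so H_0 ≅ Z.
  H_1: rank ker ∂_1 − rank ∂_2 = (12 − 8) − 0 = 4, and there is no ∂_2, so H_1 ≅ Z^4.

As a check, the Euler characteristic is 9 − 12 = -3, which agrees with 1 − 4 = -3.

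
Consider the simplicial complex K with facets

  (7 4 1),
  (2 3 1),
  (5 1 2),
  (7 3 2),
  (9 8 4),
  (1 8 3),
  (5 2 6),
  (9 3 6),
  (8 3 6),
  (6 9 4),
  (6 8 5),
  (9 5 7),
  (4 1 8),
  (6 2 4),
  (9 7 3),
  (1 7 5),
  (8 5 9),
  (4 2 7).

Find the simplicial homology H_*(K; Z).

K has 9 vertices, 27 edges, 18 triangles.
rank ∂_0 = 0, rank ∂_1 = 8 ⇒ b_0 = 9 − 0 − 8 = 1; all invariant factors of ∂_1 are 1 so no torsion. So H_0 = Z.
rank ∂_1 = 8, rank ∂_2 = 18 ⇒ b_1 = 27 − 8 − 18 = 1; ∂_2 has invariant factor(s) [2] giving torsion. So H_1 = Z ⊕ Z/2.
rank ∂_2 = 18, rank ∂_3 = 0 ⇒ b_2 = 18 − 18 − 0 = 0. So H_2 = 0.

H_0 = Z,  H_1 = Z ⊕ Z/2,  H_2 = 0.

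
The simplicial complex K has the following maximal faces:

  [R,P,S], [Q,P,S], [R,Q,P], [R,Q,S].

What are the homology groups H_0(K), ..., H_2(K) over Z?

Order the vertices as P < Q < R < S. Listing each simplex with vertices in this order, K has dimension 2 with simplices:

  0-simplices (4): P, Q, R, S
  1-simplices (6): PQ, PR, PS, QR, QS, RS
  2-simplices (4): PQR, PQS, PRS, QRS

so the chain groups are C_0 ≅ Z^4, C_1 ≅ Z^6, C_2 ≅ Z^4.

∂_1: C_1 → C_0 maps an edge to its endpoints' difference, ∂[p,q] = q − p.
The resulting 4×6 matrix has rank 3, and its Smith normal form has invariant factors (1,1,1).

The boundary map ∂_2: C_2 → C_1 maps a triangle to the signed sum of its edges. For instance
  ∂PQS = QS − PS + PQ,
  ∂QRS = RS − QS + QR.
The resulting 6×4 matrix has rank 3, and its Smith normal form has invariant factors (1,1,1).

From H_k ≅ ker(∂_k) / im(∂_{k+1}) we obtain:

  H_0: rank C_0 − rank ∂_1 = 4 − 3 = 1, and the invariant factors of ∂_1 are all 1, so H_0 = Z.
  H_1: rank ker ∂_1 − rank ∂_2 = (6 − 3) − 3 = 0, and the invariant factors of ∂_2 are all 1, so H_1 = 0.
  H_2: rank ker ∂_2 − rank ∂_3 = (4 − 3) − 0 = 1, and there is no ∂_3, so H_2 = Z.

As a check, the Euler characteristic is 4 − 6 + 4 = 2, which agrees with 1 − 0 + 1 = 2.
(K is a triangulation of the 2-sphere S^2.)

H_0 ≅ Z,  H_1 = 0,  H_2 ≅ Z.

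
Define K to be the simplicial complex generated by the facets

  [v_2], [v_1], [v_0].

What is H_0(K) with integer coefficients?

We work with the vertex ordering v_0 < v_1 < v_2. The simplices of K, each written with vertices in increasing order, are:

  0-simplices (3): [v_0], [v_1], [v_2]

giving chain groups C_0 ≅ Z^3.

From H_k ≅ ker(∂_k) / im(∂_{k+1}) we obtain:

  H_0: rank C_0 − rank ∂_1 = 3 − 0 = 3, and there is no ∂_1, so H_0 = Z^3.

H_0 ≅ Z^3.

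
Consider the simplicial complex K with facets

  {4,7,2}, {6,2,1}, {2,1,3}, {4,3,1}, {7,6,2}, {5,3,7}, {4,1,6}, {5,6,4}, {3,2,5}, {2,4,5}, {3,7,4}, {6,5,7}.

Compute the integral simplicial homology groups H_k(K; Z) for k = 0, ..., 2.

Order the vertices as 1 < 2 < 3 < 4 < 5 < 6 < 7. Listing each simplex with vertices in this order, K has dimension 2 with simplices:

  0-simplices (7): [1], [2], [3], [4], [5], [6], [7]
  1-simplices (18): [1,2], [1,3], [1,4], [1,6], [2,3], [2,4], [2,5], [2,6], [2,7], [3,4], [3,5], [3,7], [4,5], [4,6], [4,7], [5,6], [5,7], [6,7]
  2-simplices (12): [1,2,3], [1,2,6], [1,3,4], [1,4,6], [2,3,5], [2,4,5], [2,4,7], [2,6,7], [3,4,7], [3,5,7], [4,5,6], [5,6,7]

Hence C_0 ≅ Z^7, C_1 ≅ Z^18, C_2 ≅ Z^12.

The boundary map ∂_1: C_1 → C_0 maps an edge to its endpoints' difference, ∂[p,q] = q − p. For instance
  ∂[1,3] = [3] − [1].
As a 7×18 matrix over Z this has rank 6, with invariant factors (1,1,1,1,1,1).

∂_2: C_2 → C_1 acts by ∂[p,q,r] = [q,r] − [p,r] + [p,q]. For instance
  ∂[2,3,5] = [3,5] − [2,5] + [2,3],
  ∂[1,2,6] = [2,6] − [1,6] + [1,2].
The 18×12 boundary matrix has rank 12 and Smith normal form diag(1,1,1,1,1,1,1,1,1,1,1,2).

Reading off H_k = ker ∂_k / im ∂_{k+1}:

  H_0: rank C_0 − rank ∂_1 = 7 − 6 = 1, and the invariant factors of ∂_1 are all 1, so H_0 ≅ Z.
  H_1: rank ker ∂_1 − rank ∂_2 = (18 − 6) − 12 = 0, and ∂_2 has invariant factor 2 > 1, so H_1 ≅ Z/2.
  H_2: rank ker ∂_2 − rank ∂_3 = (12 − 12) − 0 = 0, and there is no ∂_3, so H_2 ≅ 0.

(K is a triangulation of the real projective plane RP^2.)

H_0 = Z,  H_1 = Z/2,  H_2 = 0.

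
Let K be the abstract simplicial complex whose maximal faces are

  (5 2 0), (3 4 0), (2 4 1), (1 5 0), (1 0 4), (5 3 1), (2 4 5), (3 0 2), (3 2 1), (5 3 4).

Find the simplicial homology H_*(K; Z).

Fix the vertex order 0 < 1 < 2 < 3 < 4 < 5 and write every simplex with vertices in increasing order. Then dim K = 2 and the simplices of K are:

  0-simplices (6): [0], [1], [2], [3], [4], [5]
  1-simplices (15): [0,1], [0,2], [0,3], [0,4], [0,5], [1,2], [1,3], [1,4], [1,5], [2,3], [2,4], [2,5], [3,4], [3,5], [4,5]
  2-simplices (10): [0,1,4], [0,1,5], [0,2,3], [0,2,5], [0,3,4], [1,2,3], [1,2,4], [1,3,5], [2,4,5], [3,4,5]

so the chain groups are C_0 ≅ Z^6, C_1 ≅ Z^15, C_2 ≅ Z^10.

Boundary ∂_1: C_1 → C_0 maps an edge to its endpoints' difference, ∂[p,q] = q − p.
As a 6×15 matrix over Z this has rank 5, with invariant factors (1,1,1,1,1).

The boundary map ∂_2: C_2 → C_1 sends each 2-simplex [p,q,r] to [q,r] − [p,r] + [p,q]. For instance
  ∂[1,2,4] = [2,4] − [1,4] + [1,2],
  ∂[1,2,3] = [2,3] − [1,3] + [1,2].
The resulting 15×10 matrix has rank 10, and its Smith normal form has invariant factors (1,1,1,1,1,1,1,1,1,2).

Now H_k = ker ∂_k / im ∂_{k+1}, so:

  H_0: rank C_0 − rank ∂_1 = 6 − 5 = 1, and the invariant factors of ∂_1 are all 1, so H_0 ≅ Z.
  H_1: rank ker ∂_1 − rank ∂_2 = (15 − 5) − 10 = 0, and ∂_2 has invariant factor 2 > 1, so H_1 ≅ Z/2.
  H_2: rank ker ∂_2 − rank ∂_3 = (10 − 10) − 0 = 0, and there is no ∂_3, so H_2 ≅ 0.

As a check, the Euler characteristic is 6 − 15 + 10 = 1, which agrees with 1 − 0 + 0 = 1.

H_0 = Z,  H_1 = Z/2,  H_2 = 0.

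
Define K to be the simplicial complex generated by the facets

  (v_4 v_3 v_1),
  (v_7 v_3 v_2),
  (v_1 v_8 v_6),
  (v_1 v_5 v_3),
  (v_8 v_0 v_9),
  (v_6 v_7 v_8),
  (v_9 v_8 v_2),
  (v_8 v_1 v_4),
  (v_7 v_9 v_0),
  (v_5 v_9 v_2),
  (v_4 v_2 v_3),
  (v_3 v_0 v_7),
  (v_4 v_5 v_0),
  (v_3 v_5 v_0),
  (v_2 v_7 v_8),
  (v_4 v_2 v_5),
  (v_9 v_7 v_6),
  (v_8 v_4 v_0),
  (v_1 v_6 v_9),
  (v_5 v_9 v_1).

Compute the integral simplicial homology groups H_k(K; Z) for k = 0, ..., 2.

H_0 ≅ Z,  H_1 ≅ Z ⊕ Z/2Z,  H_2 = 0.

We work with the vertex ordering v_0 < v_1 < v_2 < v_3 < v_4 < v_5 < v_6 < v_7 < v_8 < v_9. The simplices of K, each written with vertices in increasing order, are:

  0-simplices (10): [v_0], [v_1], [v_2], [v_3], [v_4], [v_5], [v_6], [v_7], [v_8], [v_9]
  1-simplices (30): (30 of them)
  2-simplices (20): (20 of them)

Hence C_0 ≅ Z^10, C_1 ≅ Z^30, C_2 ≅ Z^20.

Boundary ∂_1: C_1 → C_0 maps an edge to its endpoints' difference, ∂[p,q] = q − p. For instance
  ∂[v_0,v_3] = [v_3] − [v_0].
The resulting 10×30 matrix has rank 9, and its Smith normal form has invariant factors (1,1,1,1,1,1,1,1,1).

The boundary map ∂_2: C_2 → C_1 maps a triangle to the signed sum of its edges. For instance
  ∂[v_0,v_7,v_9] = [v_7,v_9] − [v_0,v_9] + [v_0,v_7],
  ∂[v_2,v_5,v_9] = [v_5,v_9] − [v_2,v_9] + [v_2,v_5].
The resulting 30×20 matrix has rank 20, and its Smith normal form has invariant factors (1,1,1,1,1,1,1,1,1,1,1,1,1,1,1,1,1,1,1,2).

Computing H_k = (kernel of ∂_k) / (image of ∂_{k+1}):

  H_0: rank C_0 − rank ∂_1 = 10 − 9 = 1, and the invariant factors of ∂_1 are all 1, so H_0 ≅ Z.
  H_1: rank ker ∂_1 − rank ∂_2 = (30 − 9) − 20 = 1, and ∂_2 has invariant factor 2 > 1, so H_1 ≅ Z ⊕ Z/2Z.
  H_2: rank ker ∂_2 − rank ∂_3 = (20 − 20) − 0 = 0, and there is no ∂_3, so H_2 ≅ 0.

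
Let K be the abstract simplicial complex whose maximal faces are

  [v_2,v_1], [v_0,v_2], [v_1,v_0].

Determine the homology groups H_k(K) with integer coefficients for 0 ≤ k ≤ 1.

H_0 ≅ Z,  H_1 ≅ Z.

Take the total order v_0 < v_1 < v_2 on the vertex set. Then K (dimension 1) consists of the simplices:

  0-simplices (3): [v_0], [v_1], [v_2]
  1-simplices (3): [v_0,v_1], [v_0,v_2], [v_1,v_2]

giving chain groups C_0 ≅ Z^3, C_1 ≅ Z^3.

The boundary map ∂_1: C_1 → C_0 is given by ∂[p,q] = [q] − [p]. For instance
  ∂[v_0,v_2] = [v_2] − [v_0].
The resulting 3×3 matrix has rank 2, and its Smith normal form has invariant factors (1,1).

From H_k ≅ ker(∂_k) / im(∂_{k+1}) we obtain:

  H_0: rank C_0 − rank ∂_1 = 3 − 2 = 1, and the invariant factors of ∂_1 are all 1, so H_0 ≅ Z.
  H_1: rank ker ∂_1 − rank ∂_2 = (3 − 2) − 0 = 1, and there is no ∂_2, so H_1 ≅ Z.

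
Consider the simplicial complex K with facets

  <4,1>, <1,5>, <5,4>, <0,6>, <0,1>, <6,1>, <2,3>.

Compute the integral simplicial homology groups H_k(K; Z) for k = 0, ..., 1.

H_0 = Z^2,  H_1 = Z^2.

K has 7 vertices, 7 edges.
rank ∂_0 = 0, rank ∂_1 = 5 ⇒ b_0 = 7 − 0 − 5 = 2; all invariant factors of ∂_1 are 1 so no torsion. So H_0 ≅ Z^2.
rank ∂_1 = 5, rank ∂_2 = 0 ⇒ b_1 = 7 − 5 − 0 = 2. So H_1 ≅ Z^2.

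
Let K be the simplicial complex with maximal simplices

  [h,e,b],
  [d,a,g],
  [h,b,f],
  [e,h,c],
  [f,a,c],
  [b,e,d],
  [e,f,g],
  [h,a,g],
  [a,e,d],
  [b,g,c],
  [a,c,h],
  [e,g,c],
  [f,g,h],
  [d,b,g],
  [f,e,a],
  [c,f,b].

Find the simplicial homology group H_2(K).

Take the total order a < b < c < d < e < f < g < h on the vertex set. Then K (dimension 2) consists of the simplices:

  0-simplices (8): a, b, c, d, e, f, g, h
  1-simplices (24): ac, ad, ae, af, ag, ah, bc, bd, be, bf, bg, bh, ce, cf, cg, ch, de, dg, ef, eg, eh, fg, fh, gh
  2-simplices (16): acf, ach, ade, adg, aef, agh, bcf, bcg, bde, bdg, beh, bfh, ceg, ceh, efg, fgh

so the chain groups are C_0 ≅ Z^8, C_1 ≅ Z^24, C_2 ≅ Z^16.

The boundary map ∂_1: C_1 → C_0 sends each edge [p,q] (with p < q) to q − p. For instance
  ∂af = f − a.
The 8×24 boundary matrix has rank 7 and Smith normal form diag(1,1,1,1,1,1,1).

Boundary ∂_2: C_2 → C_1 sends each 2-simplex [p,q,r] to [q,r] − [p,r] + [p,q]. For instance
  ∂ade = de − ae + ad,
  ∂agh = gh − ah + ag.
The 24×16 boundary matrix has rank 15 and Smith normal form diag(1,1,1,1,1,1,1,1,1,1,1,1,1,1,1).

From H_k ≅ ker(∂_k) / im(∂_{k+1}) we obtain:

  H_2: rank ker ∂_2 − rank ∂_3 = (16 − 15) − 0 = 1, and there is no ∂_3, so H_2 ≅ Z.

H_2 = Z.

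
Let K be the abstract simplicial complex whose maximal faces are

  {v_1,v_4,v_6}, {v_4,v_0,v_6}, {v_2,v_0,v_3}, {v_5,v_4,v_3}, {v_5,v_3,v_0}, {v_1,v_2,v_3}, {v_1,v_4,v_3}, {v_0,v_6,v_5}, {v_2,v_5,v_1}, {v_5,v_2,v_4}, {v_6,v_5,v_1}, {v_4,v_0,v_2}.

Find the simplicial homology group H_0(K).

H_0 = Z.

Fix the vertex order v_0 < v_1 < v_2 < v_3 < v_4 < v_5 < v_6 and write every simplex with vertices in increasing order. Then dim K = 2 and the simplices of K are:

  0-simplices (7): [v_0], [v_1], [v_2], [v_3], [v_4], [v_5], [v_6]
  1-simplices (18): (18 of them)
  2-simplices (12): (12 of them)

so the chain groups are C_0 ≅ Z^7, C_1 ≅ Z^18, C_2 ≅ Z^12.

Boundary ∂_1: C_1 → C_0 maps an edge to its endpoints' difference, ∂[p,q] = q − p.
The 7×18 boundary matrix has rank 6 and Smith normal form diag(1,1,1,1,1,1).

∂_2: C_2 → C_1 maps a triangle to the signed sum of its edges. For instance
  ∂[v_3,v_4,v_5] = [v_4,v_5] − [v_3,v_5] + [v_3,v_4],
  ∂[v_0,v_3,v_5] = [v_3,v_5] − [v_0,v_5] + [v_0,v_3].
This gives a 18×12 integer matrix of rank 12; reducing to Smith normal form yields diagonal entries (1,1,1,1,1,1,1,1,1,1,1,2).

Now H_k = ker ∂_k / im ∂_{k+1}, so:

  H_0: rank C_0 − rank ∂_1 = 7 − 6 = 1, and the invariant factors of ∂_1 are all 1, so H_0 = Z.

(K is a triangulation of the real projective plane RP^2.)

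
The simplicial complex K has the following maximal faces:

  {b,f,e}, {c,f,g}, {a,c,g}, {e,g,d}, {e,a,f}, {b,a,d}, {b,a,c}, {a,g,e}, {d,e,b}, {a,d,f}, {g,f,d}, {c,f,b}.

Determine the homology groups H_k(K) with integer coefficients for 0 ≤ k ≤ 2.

H_0 ≅ Z,  H_1 ≅ Z_2,  H_2 = 0.

We work with the vertex ordering a < b < c < d < e < f < g. The simplices of K, each written with vertices in increasing order, are:

  0-simplices (7): a, b, c, d, e, f, g
  1-simplices (18): ab, ac, ad, ae, af, ag, bc, bd, be, bf, cf, cg, de, df, dg, ef, eg, fg
  2-simplices (12): abc, abd, acg, adf, aef, aeg, bcf, bde, bef, cfg, deg, dfg

Hence C_0 ≅ Z^7, C_1 ≅ Z^18, C_2 ≅ Z^12.

The boundary map ∂_1: C_1 → C_0 maps an edge to its endpoints' difference, ∂[p,q] = q − p. For instance
  ∂be = e − b.
This gives a 7×18 integer matrix of rank 6; reducing to Smith normal form yields diagonal entries (1,1,1,1,1,1).

Boundary ∂_2: C_2 → C_1 sends each 2-simplex [p,q,r] to [q,r] − [p,r] + [p,q]. For instance
  ∂dfg = fg − dg + df,
  ∂bcf = cf − bf + bc.
This gives a 18×12 integer matrix of rank 12; reducing to Smith normal form yields diagonal entries (1,1,1,1,1,1,1,1,1,1,1,2).

Now H_k = ker ∂_k / im ∂_{k+1}, so:

  H_0: rank C_0 − rank ∂_1 = 7 − 6 = 1, and the invariant factors of ∂_1 are all 1, so H_0 ≅ Z.
  H_1: rank ker ∂_1 − rank ∂_2 = (18 − 6) − 12 = 0, and ∂_2 has invariant factor 2 > 1, so H_1 ≅ Z_2.
  H_2: rank ker ∂_2 − rank ∂_3 = (12 − 12) − 0 = 0, and there is no ∂_3, so H_2 ≅ 0.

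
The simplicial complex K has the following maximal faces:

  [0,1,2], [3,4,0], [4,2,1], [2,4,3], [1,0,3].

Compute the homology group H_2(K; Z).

H_2 ≅ 0.

We work with the vertex ordering 0 < 1 < 2 < 3 < 4. The simplices of K, each written with vertices in increasing order, are:

  0-simplices (5): [0], [1], [2], [3], [4]
  1-simplices (10): [0,1], [0,2], [0,3], [0,4], [1,2], [1,3], [1,4], [2,3], [2,4], [3,4]
  2-simplices (5): [0,1,2], [0,1,3], [0,3,4], [1,2,4], [2,3,4]

Hence C_0 ≅ Z^5, C_1 ≅ Z^10, C_2 ≅ Z^5.

∂_1: C_1 → C_0 is given by ∂[p,q] = [q] − [p].
As a 5×10 matrix over Z this has rank 4, with invariant factors (1,1,1,1).

Boundary ∂_2: C_2 → C_1 acts by ∂[p,q,r] = [q,r] − [p,r] + [p,q]. For instance
  ∂[0,3,4] = [3,4] − [0,4] + [0,3],
  ∂[2,3,4] = [3,4] − [2,4] + [2,3].
As a 10×5 matrix over Z this has rank 5, with invariant factors (1,1,1,1,1).

Now H_k = ker ∂_k / im ∂_{k+1}, so:

  H_2: rank ker ∂_2 − rank ∂_3 = (5 − 5) − 0 = 0, and there is no ∂_3, so H_2 ≅ 0.

(K is a triangulation of the Möbius band.)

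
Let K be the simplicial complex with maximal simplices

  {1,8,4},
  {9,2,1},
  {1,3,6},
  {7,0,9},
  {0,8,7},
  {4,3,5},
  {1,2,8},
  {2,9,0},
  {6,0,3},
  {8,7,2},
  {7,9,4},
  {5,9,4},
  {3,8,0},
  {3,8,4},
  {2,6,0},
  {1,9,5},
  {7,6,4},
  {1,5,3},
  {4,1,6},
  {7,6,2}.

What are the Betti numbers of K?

We work with the vertex ordering 0 < 1 < 2 < 3 < 4 < 5 < 6 < 7 < 8 < 9. The simplices of K, each written with vertices in increasing order, are:

  0-simplices (10): [0], [1], [2], [3], [4], [5], [6], [7], [8], [9]
  1-simplices (30): (30 of them)
  2-simplices (20): (20 of them)

Hence C_0 ≅ Z^10, C_1 ≅ Z^30, C_2 ≅ Z^20.

Boundary ∂_1: C_1 → C_0 sends each edge [p,q] (with p < q) to q − p.
The resulting 10×30 matrix has rank 9, and its Smith normal form has invariant factors (1,1,1,1,1,1,1,1,1).

The boundary map ∂_2: C_2 → C_1 maps a triangle to the signed sum of its edges. For instance
  ∂[0,3,6] = [3,6] − [0,6] + [0,3],
  ∂[0,7,8] = [7,8] − [0,8] + [0,7].
As a 30×20 matrix over Z this has rank 20, with invariant factors (1,1,1,1,1,1,1,1,1,1,1,1,1,1,1,1,1,1,1,2).

Computing H_k = (kernel of ∂_k) / (image of ∂_{k+1}):

  H_0: rank C_0 − rank ∂_1 = 10 − 9 = 1, and the invariant factors of ∂_1 are all 1, so H_0 ≅ Z.
  H_1: rank ker ∂_1 − rank ∂_2 = (30 − 9) − 20 = 1, and ∂_2 has invariant factor 2 > 1, so H_1 ≅ Z ⊕ Z_2.
  H_2: rank ker ∂_2 − rank ∂_3 = (20 − 20) − 0 = 0, and there is no ∂_3, so H_2 ≅ 0.

(K is a triangulation of the Klein bottle.)

Hence the Betti numbers are b_0 = 1, b_1 = 1, b_2 = 0.

b_0 = 1, b_1 = 1, b_2 = 0.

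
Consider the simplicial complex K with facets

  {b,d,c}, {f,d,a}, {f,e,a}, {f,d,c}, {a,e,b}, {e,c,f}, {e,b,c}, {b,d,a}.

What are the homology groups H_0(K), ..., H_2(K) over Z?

Take the total order a < b < c < d < e < f on the vertex set. Then K (dimension 2) consists of the simplices:

  0-simplices (6): a, b, c, d, e, f
  1-simplices (12): ab, ad, ae, af, bc, bd, be, cd, ce, cf, df, ef
  2-simplices (8): abd, abe, adf, aef, bcd, bce, cdf, cef

so the chain groups are C_0 ≅ Z^6, C_1 ≅ Z^12, C_2 ≅ Z^8.

∂_1: C_1 → C_0 sends each edge [p,q] (with p < q) to q − p.
This gives a 6×12 integer matrix of rank 5; reducing to Smith normal form yields diagonal entries (1,1,1,1,1).

The boundary map ∂_2: C_2 → C_1 acts by ∂[p,q,r] = [q,r] − [p,r] + [p,q]. For instance
  ∂abe = be − ae + ab,
  ∂abd = bd − ad + ab.
As a 12×8 matrix over Z this has rank 7, with invariant factors (1,1,1,1,1,1,1).

From H_k ≅ ker(∂_k) / im(∂_{k+1}) we obtain:

  H_0: rank C_0 − rank ∂_1 = 6 − 5 = 1, and the invariant factors of ∂_1 are all 1, so H_0 ≅ Z.
  H_1: rank ker ∂_1 − rank ∂_2 = (12 − 5) − 7 = 0, and the invariant factors of ∂_2 are all 1, so H_1 ≅ 0.
  H_2: rank ker ∂_2 − rank ∂_3 = (8 − 7) − 0 = 1, and there is no ∂_3, so H_2 ≅ Z.

(K is a triangulation of the 2-sphere S^2.)

H_0 = Z,  H_1 = 0,  H_2 = Z.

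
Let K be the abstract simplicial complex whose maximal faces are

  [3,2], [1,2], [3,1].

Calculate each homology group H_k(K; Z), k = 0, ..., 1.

H_0 ≅ Z,  H_1 ≅ Z.

Take the total order 1 < 2 < 3 on the vertex set. Then K (dimension 1) consists of the simplices:

  0-simplices (3): [1], [2], [3]
  1-simplices (3): [1,2], [1,3], [2,3]

giving chain groups C_0 ≅ Z^3, C_1 ≅ Z^3.

Boundary ∂_1: C_1 → C_0 is given by ∂[p,q] = [q] − [p].
The resulting 3×3 matrix has rank 2, and its Smith normal form has invariant factors (1,1).

Reading off H_k = ker ∂_k / im ∂_{k+1}:

  H_0: rank C_0 − rank ∂_1 = 3 − 2 = 1, and the invariant factors of ∂_1 are all 1, so H_0 ≅ Z.
  H_1: rank ker ∂_1 − rank ∂_2 = (3 − 2) − 0 = 1, and there is no ∂_2, so H_1 ≅ Z.

(K is a triangulation of the circle S^1.)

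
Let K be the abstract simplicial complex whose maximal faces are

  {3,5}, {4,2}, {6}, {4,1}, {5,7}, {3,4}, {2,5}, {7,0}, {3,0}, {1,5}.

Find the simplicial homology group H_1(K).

H_1 = Z^3.

We work with the vertex ordering 0 < 1 < 2 < 3 < 4 < 5 < 6 < 7. The simplices of K, each written with vertices in increasing order, are:

  0-simplices (8): [0], [1], [2], [3], [4], [5], [6], [7]
  1-simplices (9): [0,3], [0,7], [1,4], [1,5], [2,4], [2,5], [3,4], [3,5], [5,7]

so the chain groups are C_0 ≅ Z^8, C_1 ≅ Z^9.

The boundary map ∂_1: C_1 → C_0 sends each edge [p,q] (with p < q) to q − p.
As a 8×9 matrix over Z this has rank 6, with invariant factors (1,1,1,1,1,1).

Reading off H_k = ker ∂_k / im ∂_{k+1}:

  H_1: rank ker ∂_1 − rank ∂_2 = (9 − 6) − 0 = 3, and there is no ∂_2, so H_1 = Z^3.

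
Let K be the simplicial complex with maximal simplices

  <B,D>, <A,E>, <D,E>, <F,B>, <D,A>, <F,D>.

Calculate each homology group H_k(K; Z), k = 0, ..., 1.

H_0 = Z,  H_1 = Z^2.

Fix the vertex order A < B < D < E < F and write every simplex with vertices in increasing order. Then dim K = 1 and the simplices of K are:

  0-simplices (5): A, B, D, E, F
  1-simplices (6): AD, AE, BD, BF, DE, DF

giving chain groups C_0 ≅ Z^5, C_1 ≅ Z^6.

Boundary ∂_1: C_1 → C_0 sends each edge [p,q] (with p < q) to q − p.
The resulting 5×6 matrix has rank 4, and its Smith normal form has invariant factors (1,1,1,1).

Reading off H_k = ker ∂_k / im ∂_{k+1}:

  H_0: rank C_0 − rank ∂_1 = 5 − 4 = 1, and the invariant factors of ∂_1 are all 1, so H_0 ≅ Z.
  H_1: rank ker ∂_1 − rank ∂_2 = (6 − 4) − 0 = 2, and there is no ∂_2, so H_1 ≅ Z^2.

As a check, the Euler characteristic is 5 − 6 = -1, which agrees with 1 − 2 = -1.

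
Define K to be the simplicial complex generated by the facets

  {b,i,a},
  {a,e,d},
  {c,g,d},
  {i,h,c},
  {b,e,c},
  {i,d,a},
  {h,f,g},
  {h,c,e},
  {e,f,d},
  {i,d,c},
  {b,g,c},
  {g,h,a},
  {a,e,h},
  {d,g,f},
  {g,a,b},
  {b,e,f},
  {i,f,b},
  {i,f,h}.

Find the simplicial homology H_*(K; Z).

H_0 ≅ Z,  H_1 ≅ Z^2,  H_2 ≅ Z.

Fix the vertex order a < b < c < d < e < f < g < h < i and write every simplex with vertices in increasing order. Then dim K = 2 and the simplices of K are:

  0-simplices (9): a, b, c, d, e, f, g, h, i
  1-simplices (27): ab, ad, ae, ag, ah, ai, bc, be, bf, bg, bi, cd, ce, cg, ch, ci, de, df, dg, di, ef, eh, fg, fh, fi, gh, hi
  2-simplices (18): abg, abi, ade, adi, aeh, agh, bce, bcg, bef, bfi, cdg, cdi, ceh, chi, def, dfg, fgh, fhi

giving chain groups C_0 ≅ Z^9, C_1 ≅ Z^27, C_2 ≅ Z^18.

The boundary map ∂_1: C_1 → C_0 maps an edge to its endpoints' difference, ∂[p,q] = q − p. For instance
  ∂de = e − d.
This gives a 9×27 integer matrix of rank 8; reducing to Smith normal form yields diagonal entries (1,1,1,1,1,1,1,1).

∂_2: C_2 → C_1 maps a triangle to the signed sum of its edges. For instance
  ∂aeh = eh − ah + ae,
  ∂fgh = gh − fh + fg.
This gives a 27×18 integer matrix of rank 17; reducing to Smith normal form yields diagonal entries (1,1,1,1,1,1,1,1,1,1,1,1,1,1,1,1,1).

Computing H_k = (kernel of ∂_k) / (image of ∂_{k+1}):

  H_0: rank C_0 − rank ∂_1 = 9 − 8 = 1, and the invariant factors of ∂_1 are all 1, so H_0 ≅ Z.
  H_1: rank ker ∂_1 − rank ∂_2 = (27 − 8) − 17 = 2, and the invariant factors of ∂_2 are all 1, so H_1 ≅ Z^2.
  H_2: rank ker ∂_2 − rank ∂_3 = (18 − 17) − 0 = 1, and there is no ∂_3, so H_2 ≅ Z.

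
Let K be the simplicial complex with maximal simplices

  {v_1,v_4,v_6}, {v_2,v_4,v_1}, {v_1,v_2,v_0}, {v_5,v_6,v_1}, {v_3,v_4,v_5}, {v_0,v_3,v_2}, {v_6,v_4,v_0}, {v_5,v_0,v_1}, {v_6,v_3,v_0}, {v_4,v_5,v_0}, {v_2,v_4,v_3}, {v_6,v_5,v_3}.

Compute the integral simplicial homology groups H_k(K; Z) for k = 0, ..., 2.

Order the vertices as v_0 < v_1 < v_2 < v_3 < v_4 < v_5 < v_6. Listing each simplex with vertices in this order, K has dimension 2 with simplices:

  0-simplices (7): [v_0], [v_1], [v_2], [v_3], [v_4], [v_5], [v_6]
  1-simplices (18): (18 of them)
  2-simplices (12): (12 of them)

Hence C_0 ≅ Z^7, C_1 ≅ Z^18, C_2 ≅ Z^12.

Boundary ∂_1: C_1 → C_0 maps an edge to its endpoints' difference, ∂[p,q] = q − p. For instance
  ∂[v_2,v_4] = [v_4] − [v_2].
The resulting 7×18 matrix has rank 6, and its Smith normal form has invariant factors (1,1,1,1,1,1).

Boundary ∂_2: C_2 → C_1 sends each 2-simplex [p,q,r] to [q,r] − [p,r] + [p,q]. For instance
  ∂[v_1,v_2,v_4] = [v_2,v_4] − [v_1,v_4] + [v_1,v_2],
  ∂[v_2,v_3,v_4] = [v_3,v_4] − [v_2,v_4] + [v_2,v_3].
The 18×12 boundary matrix has rank 12 and Smith normal form diag(1,1,1,1,1,1,1,1,1,1,1,2).

From H_k ≅ ker(∂_k) / im(∂_{k+1}) we obtain:

  H_0: rank C_0 − rank ∂_1 = 7 − 6 = 1, and the invariant factors of ∂_1 are all 1, so H_0 = Z.
  H_1: rank ker ∂_1 − rank ∂_2 = (18 − 6) − 12 = 0, and ∂_2 has invariant factor 2 > 1, so H_1 = Z/2.
  H_2: rank ker ∂_2 − rank ∂_3 = (12 − 12) − 0 = 0, and there is no ∂_3, so H_2 = 0.

As a check, the Euler characteristic is 7 − 18 + 12 = 1, which agrees with 1 − 0 + 0 = 1.

H_0 ≅ Z,  H_1 ≅ Z/2,  H_2 = 0.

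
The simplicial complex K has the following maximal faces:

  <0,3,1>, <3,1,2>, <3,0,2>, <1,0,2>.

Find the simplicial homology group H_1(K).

H_1 ≅ 0.

We work with the vertex ordering 0 < 1 < 2 < 3. The simplices of K, each written with vertices in increasing order, are:

  0-simplices (4): [0], [1], [2], [3]
  1-simplices (6): [0,1], [0,2], [0,3], [1,2], [1,3], [2,3]
  2-simplices (4): [0,1,2], [0,1,3], [0,2,3], [1,2,3]

giving chain groups C_0 ≅ Z^4, C_1 ≅ Z^6, C_2 ≅ Z^4.

∂_1: C_1 → C_0 sends each edge [p,q] (with p < q) to q − p.
The resulting 4×6 matrix has rank 3, and its Smith normal form has invariant factors (1,1,1).

Boundary ∂_2: C_2 → C_1 sends each 2-simplex [p,q,r] to [q,r] − [p,r] + [p,q]. For instance
  ∂[0,1,3] = [1,3] − [0,3] + [0,1],
  ∂[0,2,3] = [2,3] − [0,3] + [0,2].
This gives a 6×4 integer matrix of rank 3; reducing to Smith normal form yields diagonal entries (1,1,1).

Now H_k = ker ∂_k / im ∂_{k+1}, so:

  H_1: rank ker ∂_1 − rank ∂_2 = (6 − 3) − 3 = 0, and the invariant factors of ∂_2 are all 1, so H_1 ≅ 0.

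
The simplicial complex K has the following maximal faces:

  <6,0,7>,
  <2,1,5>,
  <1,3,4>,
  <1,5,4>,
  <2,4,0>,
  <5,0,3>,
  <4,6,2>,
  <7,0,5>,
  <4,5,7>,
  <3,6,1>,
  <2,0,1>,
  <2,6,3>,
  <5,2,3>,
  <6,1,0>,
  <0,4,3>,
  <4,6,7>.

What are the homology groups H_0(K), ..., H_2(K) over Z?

H_0 ≅ Z,  H_1 ≅ Z^2,  H_2 ≅ Z.

Order the vertices as 0 < 1 < 2 < 3 < 4 < 5 < 6 < 7. Listing each simplex with vertices in this order, K has dimension 2 with simplices:

  0-simplices (8): [0], [1], [2], [3], [4], [5], [6], [7]
  1-simplices (24): (24 of them)
  2-simplices (16): [0,1,2], [0,1,6], [0,2,4], [0,3,4], [0,3,5], [0,5,7], [0,6,7], [1,2,5], [1,3,4], [1,3,6], [1,4,5], [2,3,5], [2,3,6], [2,4,6], [4,5,7], [4,6,7]

giving chain groups C_0 ≅ Z^8, C_1 ≅ Z^24, C_2 ≅ Z^16.

The boundary map ∂_1: C_1 → C_0 maps an edge to its endpoints' difference, ∂[p,q] = q − p. For instance
  ∂[4,7] = [7] − [4].
The resulting 8×24 matrix has rank 7, and its Smith normal form has invariant factors (1,1,1,1,1,1,1).

∂_2: C_2 → C_1 acts by ∂[p,q,r] = [q,r] − [p,r] + [p,q]. For instance
  ∂[0,6,7] = [6,7] − [0,7] + [0,6],
  ∂[1,2,5] = [2,5] − [1,5] + [1,2].
The resulting 24×16 matrix has rank 15, and its Smith normal form has invariant factors (1,1,1,1,1,1,1,1,1,1,1,1,1,1,1).

Now H_k = ker ∂_k / im ∂_{k+1}, so:

  H_0: rank C_0 − rank ∂_1 = 8 − 7 = 1, and the invariant factors of ∂_1 are all 1, so H_0 ≅ Z.
  H_1: rank ker ∂_1 − rank ∂_2 = (24 − 7) − 15 = 2, and the invariant factors of ∂_2 are all 1, so H_1 ≅ Z^2.
  H_2: rank ker ∂_2 − rank ∂_3 = (16 − 15) − 0 = 1, and there is no ∂_3, so H_2 ≅ Z.

(K is a triangulation of the torus T^2.)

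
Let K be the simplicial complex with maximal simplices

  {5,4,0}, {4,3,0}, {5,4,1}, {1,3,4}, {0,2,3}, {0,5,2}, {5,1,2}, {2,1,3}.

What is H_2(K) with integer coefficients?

H_2 ≅ Z.

Order the vertices as 0 < 1 < 2 < 3 < 4 < 5. Listing each simplex with vertices in this order, K has dimension 2 with simplices:

  0-simplices (6): [0], [1], [2], [3], [4], [5]
  1-simplices (12): [0,2], [0,3], [0,4], [0,5], [1,2], [1,3], [1,4], [1,5], [2,3], [2,5], [3,4], [4,5]
  2-simplices (8): [0,2,3], [0,2,5], [0,3,4], [0,4,5], [1,2,3], [1,2,5], [1,3,4], [1,4,5]

Hence C_0 ≅ Z^6, C_1 ≅ Z^12, C_2 ≅ Z^8.

The boundary map ∂_1: C_1 → C_0 maps an edge to its endpoints' difference, ∂[p,q] = q − p.
The 6×12 boundary matrix has rank 5 and Smith normal form diag(1,1,1,1,1).

The boundary map ∂_2: C_2 → C_1 maps a triangle to the signed sum of its edges. For instance
  ∂[1,3,4] = [3,4] − [1,4] + [1,3],
  ∂[0,2,3] = [2,3] − [0,3] + [0,2].
As a 12×8 matrix over Z this has rank 7, with invariant factors (1,1,1,1,1,1,1).

From H_k ≅ ker(∂_k) / im(∂_{k+1}) we obtain:

  H_2: rank ker ∂_2 − rank ∂_3 = (8 − 7) − 0 = 1, and there is no ∂_3, so H_2 ≅ Z.

(K is a triangulation of the 2-sphere S^2.)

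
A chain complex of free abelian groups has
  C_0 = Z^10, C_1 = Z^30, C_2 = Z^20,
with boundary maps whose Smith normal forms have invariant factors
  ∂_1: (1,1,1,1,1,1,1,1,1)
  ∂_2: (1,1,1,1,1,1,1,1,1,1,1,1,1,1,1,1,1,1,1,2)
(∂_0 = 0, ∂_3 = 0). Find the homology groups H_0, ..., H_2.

H_0: b_0 = 10 − 0 − 9 = 1; torsion from ∂_1 factors > 1: none. So H_0 ≅ Z.
H_1: b_1 = 30 − 9 − 20 = 1; torsion from ∂_2 factors > 1: [2]. So H_1 ≅ Z ⊕ Z/2.
H_2: b_2 = 20 − 20 − 0 = 0; torsion from ∂_3 factors > 1: none. So H_2 ≅ 0.

H_0 ≅ Z,  H_1 ≅ Z ⊕ Z/2,  H_2 = 0.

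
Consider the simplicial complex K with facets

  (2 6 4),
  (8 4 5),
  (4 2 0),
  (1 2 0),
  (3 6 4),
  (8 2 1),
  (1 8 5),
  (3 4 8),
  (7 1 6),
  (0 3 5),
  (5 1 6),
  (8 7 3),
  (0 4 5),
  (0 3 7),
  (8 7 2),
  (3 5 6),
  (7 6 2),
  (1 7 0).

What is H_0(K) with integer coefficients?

H_0 = Z.

We work with the vertex ordering 0 < 1 < 2 < 3 < 4 < 5 < 6 < 7 < 8. The simplices of K, each written with vertices in increasing order, are:

  0-simplices (9): [0], [1], [2], [3], [4], [5], [6], [7], [8]
  1-simplices (27): (27 of them)
  2-simplices (18): [0,1,2], [0,1,7], [0,2,4], [0,3,5], [0,3,7], [0,4,5], [1,2,8], [1,5,6], [1,5,8], [1,6,7], [2,4,6], [2,6,7], [2,7,8], [3,4,6], [3,4,8], [3,5,6], [3,7,8], [4,5,8]

Hence C_0 ≅ Z^9, C_1 ≅ Z^27, C_2 ≅ Z^18.

Boundary ∂_1: C_1 → C_0 sends each edge [p,q] (with p < q) to q − p. For instance
  ∂[7,8] = [8] − [7].
As a 9×27 matrix over Z this has rank 8, with invariant factors (1,1,1,1,1,1,1,1).

∂_2: C_2 → C_1 maps a triangle to the signed sum of its edges. For instance
  ∂[4,5,8] = [5,8] − [4,8] + [4,5],
  ∂[2,4,6] = [4,6] − [2,6] + [2,4].
The 27×18 boundary matrix has rank 18 and Smith normal form diag(1,1,1,1,1,1,1,1,1,1,1,1,1,1,1,1,1,2).

From H_k ≅ ker(∂_k) / im(∂_{k+1}) we obtain:

  H_0: rank C_0 − rank ∂_1 = 9 − 8 = 1, and the invariant factors of ∂_1 are all 1, so H_0 ≅ Z.

(K is a triangulation of the Klein bottle.)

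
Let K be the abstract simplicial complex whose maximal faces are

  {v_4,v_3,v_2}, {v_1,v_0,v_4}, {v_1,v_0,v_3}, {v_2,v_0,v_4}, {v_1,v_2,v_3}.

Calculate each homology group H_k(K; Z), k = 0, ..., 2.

Order the vertices as v_0 < v_1 < v_2 < v_3 < v_4. Listing each simplex with vertices in this order, K has dimension 2 with simplices:

  0-simplices (5): [v_0], [v_1], [v_2], [v_3], [v_4]
  1-simplices (10): [v_0,v_1], [v_0,v_2], [v_0,v_3], [v_0,v_4], [v_1,v_2], [v_1,v_3], [v_1,v_4], [v_2,v_3], [v_2,v_4], [v_3,v_4]
  2-simplices (5): [v_0,v_1,v_3], [v_0,v_1,v_4], [v_0,v_2,v_4], [v_1,v_2,v_3], [v_2,v_3,v_4]

Hence C_0 ≅ Z^5, C_1 ≅ Z^10, C_2 ≅ Z^5.

∂_1: C_1 → C_0 sends each edge [p,q] (with p < q) to q − p. For instance
  ∂[v_0,v_4] = [v_4] − [v_0].
This gives a 5×10 integer matrix of rank 4; reducing to Smith normal form yields diagonal entries (1,1,1,1).

∂_2: C_2 → C_1 maps a triangle to the signed sum of its edges. For instance
  ∂[v_0,v_1,v_3] = [v_1,v_3] − [v_0,v_3] + [v_0,v_1],
  ∂[v_0,v_1,v_4] = [v_1,v_4] − [v_0,v_4] + [v_0,v_1].
This gives a 10×5 integer matrix of rank 5; reducing to Smith normal form yields diagonal entries (1,1,1,1,1).

Now H_k = ker ∂_k / im ∂_{k+1}, so:

  H_0: rank C_0 − rank ∂_1 = 5 − 4 = 1, and the invariant factors of ∂_1 are all 1, so H_0 ≅ Z.
  H_1: rank ker ∂_1 − rank ∂_2 = (10 − 4) − 5 = 1, and the invariant factors of ∂_2 are all 1, so H_1 ≅ Z.
  H_2: rank ker ∂_2 − rank ∂_3 = (5 − 5) − 0 = 0, and there is no ∂_3, so H_2 ≅ 0.

(K is a triangulation of the Möbius band.)

H_0 = Z,  H_1 = Z,  H_2 = 0.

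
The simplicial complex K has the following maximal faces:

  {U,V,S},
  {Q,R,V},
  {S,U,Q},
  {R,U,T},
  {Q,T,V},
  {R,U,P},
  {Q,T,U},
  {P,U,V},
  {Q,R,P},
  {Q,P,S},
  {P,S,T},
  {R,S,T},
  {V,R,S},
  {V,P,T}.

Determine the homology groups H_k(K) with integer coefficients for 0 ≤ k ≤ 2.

Order the vertices as P < Q < R < S < T < U < V. Listing each simplex with vertices in this order, K has dimension 2 with simplices:

  0-simplices (7): P, Q, R, S, T, U, V
  1-simplices (21): PQ, PR, PS, PT, PU, PV, QR, QS, QT, QU, QV, RS, RT, RU, RV, ST, SU, SV, TU, TV, UV
  2-simplices (14): PQR, PQS, PRU, PST, PTV, PUV, QRV, QSU, QTU, QTV, RST, RSV, RTU, SUV

giving chain groups C_0 ≅ Z^7, C_1 ≅ Z^21, C_2 ≅ Z^14.

∂_1: C_1 → C_0 maps an edge to its endpoints' difference, ∂[p,q] = q − p. For instance
  ∂RV = V − R.
As a 7×21 matrix over Z this has rank 6, with invariant factors (1,1,1,1,1,1).

The boundary map ∂_2: C_2 → C_1 maps a triangle to the signed sum of its edges. For instance
  ∂QTU = TU − QU + QT,
  ∂PUV = UV − PV + PU.
This gives a 21×14 integer matrix of rank 13; reducing to Smith normal form yields diagonal entries (1,1,1,1,1,1,1,1,1,1,1,1,1).

From H_k ≅ ker(∂_k) / im(∂_{k+1}) we obtain:

  H_0: rank C_0 − rank ∂_1 = 7 − 6 = 1, and the invariant factors of ∂_1 are all 1, so H_0 ≅ Z.
  H_1: rank ker ∂_1 − rank ∂_2 = (21 − 6) − 13 = 2, and the invariant factors of ∂_2 are all 1, so H_1 ≅ Z^2.
  H_2: rank ker ∂_2 − rank ∂_3 = (14 − 13) − 0 = 1, and there is no ∂_3, so H_2 ≅ Z.

(K is a triangulation of the torus T^2.)

H_0 = Z,  H_1 = Z^2,  H_2 = Z.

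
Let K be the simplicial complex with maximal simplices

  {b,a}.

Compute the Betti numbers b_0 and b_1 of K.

Order the vertices as a < b. Listing each simplex with vertices in this order, K has dimension 1 with simplices:

  0-simplices (2): a, b
  1-simplices (1): ab

so the chain groups are C_0 ≅ Z^2, C_1 ≅ Z^1.

The boundary map ∂_1: C_1 → C_0 sends each edge [p,q] (with p < q) to q − p.
This gives a 2×1 integer matrix of rank 1; reducing to Smith normal form yields diagonal entries (1).

Reading off H_k = ker ∂_k / im ∂_{k+1}:

  H_0: rank C_0 − rank ∂_1 = 2 − 1 = 1, and the invariant factors of ∂_1 are all 1, so H_0 = Z.
  H_1: rank ker ∂_1 − rank ∂_2 = (1 − 1) − 0 = 0, and there is no ∂_2, so H_1 = 0.

As a check, the Euler characteristic is 2 − 1 = 1, which agrees with 1 − 0 = 1.
(K is a triangulation of the 1-simplex.)

Hence the Betti numbers are b_0 = 1, b_1 = 0.

b_0 = 1, b_1 = 0.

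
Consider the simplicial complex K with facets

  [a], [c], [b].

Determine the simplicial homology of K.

H_0 = Z^3.

Order the vertices as a < b < c. Listing each simplex with vertices in this order, K has dimension 0 with simplices:

  0-simplices (3): a, b, c

giving chain groups C_0 ≅ Z^3.

Computing H_k = (kernel of ∂_k) / (image of ∂_{k+1}):

  H_0: rank C_0 − rank ∂_1 = 3 − 0 = 3, and there is no ∂_1, so H_0 = Z^3.

(K is a triangulation of a set of 3 points.)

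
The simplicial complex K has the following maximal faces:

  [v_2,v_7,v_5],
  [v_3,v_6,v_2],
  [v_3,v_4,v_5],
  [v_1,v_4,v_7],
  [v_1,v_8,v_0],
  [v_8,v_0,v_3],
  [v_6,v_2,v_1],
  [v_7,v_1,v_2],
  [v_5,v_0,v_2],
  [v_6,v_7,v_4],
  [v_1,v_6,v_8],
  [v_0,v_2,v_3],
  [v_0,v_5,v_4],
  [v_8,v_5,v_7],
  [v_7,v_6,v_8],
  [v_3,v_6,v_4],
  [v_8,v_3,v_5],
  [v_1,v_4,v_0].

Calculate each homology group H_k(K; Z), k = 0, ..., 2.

K has 9 vertices, 27 edges, 18 triangles.
rank ∂_0 = 0, rank ∂_1 = 8 ⇒ b_0 = 9 − 0 − 8 = 1; all invariant factors of ∂_1 are 1 so no torsion. So H_0 = Z.
rank ∂_1 = 8, rank ∂_2 = 18 ⇒ b_1 = 27 − 8 − 18 = 1; ∂_2 has invariant factor(s) [2] giving torsion. So H_1 = Z × Z/2.
rank ∂_2 = 18, rank ∂_3 = 0 ⇒ b_2 = 18 − 18 − 0 = 0. So H_2 = 0.

H_0 ≅ Z,  H_1 ≅ Z × Z/2,  H_2 = 0.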